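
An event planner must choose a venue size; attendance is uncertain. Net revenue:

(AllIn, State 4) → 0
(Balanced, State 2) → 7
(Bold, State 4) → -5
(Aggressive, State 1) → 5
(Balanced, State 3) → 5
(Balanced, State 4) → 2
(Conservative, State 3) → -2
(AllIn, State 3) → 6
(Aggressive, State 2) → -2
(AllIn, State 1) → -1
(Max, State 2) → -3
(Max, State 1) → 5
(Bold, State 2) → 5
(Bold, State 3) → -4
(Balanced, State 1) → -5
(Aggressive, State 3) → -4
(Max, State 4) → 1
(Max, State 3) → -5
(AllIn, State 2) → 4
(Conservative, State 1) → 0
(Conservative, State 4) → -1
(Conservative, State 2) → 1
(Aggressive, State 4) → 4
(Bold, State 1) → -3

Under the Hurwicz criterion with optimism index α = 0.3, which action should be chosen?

AllIn

Conservative: 0.3·1 + 0.7·(-2) = -1.1
Balanced: 0.3·7 + 0.7·(-5) = -1.4
Aggressive: 0.3·5 + 0.7·(-4) = -1.3
Bold: 0.3·5 + 0.7·(-5) = -2
AllIn: 0.3·6 + 0.7·(-1) = 1.1
Max: 0.3·5 + 0.7·(-5) = -2
Highest Hurwicz score = 1.1 → AllIn.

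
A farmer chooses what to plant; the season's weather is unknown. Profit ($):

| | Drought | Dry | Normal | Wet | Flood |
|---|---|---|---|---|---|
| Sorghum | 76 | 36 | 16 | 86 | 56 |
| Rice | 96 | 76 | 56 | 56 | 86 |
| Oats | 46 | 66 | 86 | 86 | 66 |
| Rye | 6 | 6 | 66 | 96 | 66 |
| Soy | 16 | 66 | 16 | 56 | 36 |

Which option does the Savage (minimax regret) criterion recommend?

Rice

Column bests: Drought=96, Dry=76, Normal=86, Wet=96, Flood=86.
Sorghum regrets: 20, 40, 70, 10, 30 → max 70
Rice regrets: 0, 0, 30, 40, 0 → max 40
Oats regrets: 50, 10, 0, 10, 20 → max 50
Rye regrets: 90, 70, 20, 0, 20 → max 90
Soy regrets: 80, 10, 70, 40, 50 → max 80
Smallest max regret = 40 → Rice.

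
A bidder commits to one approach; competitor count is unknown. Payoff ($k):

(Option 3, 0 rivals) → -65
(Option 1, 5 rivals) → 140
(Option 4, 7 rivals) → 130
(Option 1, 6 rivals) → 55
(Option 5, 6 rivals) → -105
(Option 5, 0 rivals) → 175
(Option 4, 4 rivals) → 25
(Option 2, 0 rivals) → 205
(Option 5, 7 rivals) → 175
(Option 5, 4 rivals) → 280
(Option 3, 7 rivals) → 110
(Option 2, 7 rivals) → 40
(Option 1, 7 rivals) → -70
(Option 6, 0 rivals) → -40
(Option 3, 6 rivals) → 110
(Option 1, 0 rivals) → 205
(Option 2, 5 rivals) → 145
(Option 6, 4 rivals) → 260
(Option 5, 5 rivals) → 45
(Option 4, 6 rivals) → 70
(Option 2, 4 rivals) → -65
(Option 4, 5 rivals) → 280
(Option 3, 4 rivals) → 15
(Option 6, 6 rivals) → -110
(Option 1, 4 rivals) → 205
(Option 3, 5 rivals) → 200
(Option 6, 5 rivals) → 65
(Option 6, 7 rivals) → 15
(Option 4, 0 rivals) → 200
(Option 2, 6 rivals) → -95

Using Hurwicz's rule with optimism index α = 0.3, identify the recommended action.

Option 1: 0.3·205 + 0.7·(-70) = 12.5
Option 2: 0.3·205 + 0.7·(-95) = -5
Option 3: 0.3·200 + 0.7·(-65) = 14.5
Option 4: 0.3·280 + 0.7·25 = 101.5
Option 5: 0.3·280 + 0.7·(-105) = 10.5
Option 6: 0.3·260 + 0.7·(-110) = 1
Highest Hurwicz score = 101.5 → Option 4.

Option 4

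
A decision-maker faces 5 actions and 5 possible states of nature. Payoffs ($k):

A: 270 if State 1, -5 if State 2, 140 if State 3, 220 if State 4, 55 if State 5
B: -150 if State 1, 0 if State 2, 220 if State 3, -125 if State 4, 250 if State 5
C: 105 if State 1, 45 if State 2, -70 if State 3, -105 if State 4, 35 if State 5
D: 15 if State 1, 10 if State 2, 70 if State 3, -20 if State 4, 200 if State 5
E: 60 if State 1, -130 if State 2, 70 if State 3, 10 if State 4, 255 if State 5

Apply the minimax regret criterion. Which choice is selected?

Column bests: State 1=270, State 2=45, State 3=220, State 4=220, State 5=255.
A regrets: 0, 50, 80, 0, 200 → max 200
B regrets: 420, 45, 0, 345, 5 → max 420
C regrets: 165, 0, 290, 325, 220 → max 325
D regrets: 255, 35, 150, 240, 55 → max 255
E regrets: 210, 175, 150, 210, 0 → max 210
Smallest max regret = 200 → A.

A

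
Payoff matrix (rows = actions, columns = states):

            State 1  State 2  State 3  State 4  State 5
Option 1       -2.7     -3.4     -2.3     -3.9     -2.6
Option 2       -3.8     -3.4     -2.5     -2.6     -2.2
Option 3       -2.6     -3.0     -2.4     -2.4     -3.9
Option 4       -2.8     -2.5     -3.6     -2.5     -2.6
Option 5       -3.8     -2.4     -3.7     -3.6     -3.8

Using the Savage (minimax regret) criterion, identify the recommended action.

Option 2

Column bests: State 1=-2.6, State 2=-2.4, State 3=-2.3, State 4=-2.4, State 5=-2.2.
Option 1 regrets: 0.1, 1.0, 0.0, 1.5, 0.4 → max 1.5
Option 2 regrets: 1.2, 1.0, 0.2, 0.2, 0.0 → max 1.2
Option 3 regrets: 0.0, 0.6, 0.1, 0.0, 1.7 → max 1.7
Option 4 regrets: 0.2, 0.1, 1.3, 0.1, 0.4 → max 1.3
Option 5 regrets: 1.2, 0.0, 1.4, 1.2, 1.6 → max 1.6
Smallest max regret = 1.2 → Option 2.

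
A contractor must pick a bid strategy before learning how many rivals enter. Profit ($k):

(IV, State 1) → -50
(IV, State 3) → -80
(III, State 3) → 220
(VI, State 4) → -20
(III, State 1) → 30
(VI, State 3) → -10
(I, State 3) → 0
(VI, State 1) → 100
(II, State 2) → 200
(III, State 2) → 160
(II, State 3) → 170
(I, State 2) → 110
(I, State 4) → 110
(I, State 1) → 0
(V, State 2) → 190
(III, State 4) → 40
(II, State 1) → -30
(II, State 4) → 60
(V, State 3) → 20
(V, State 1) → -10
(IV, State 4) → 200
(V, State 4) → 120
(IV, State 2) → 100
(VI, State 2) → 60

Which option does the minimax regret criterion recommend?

II

Column bests: State 1=100, State 2=200, State 3=220, State 4=200.
I regrets: 100, 90, 220, 90 → max 220
II regrets: 130, 0, 50, 140 → max 140
III regrets: 70, 40, 0, 160 → max 160
IV regrets: 150, 100, 300, 0 → max 300
V regrets: 110, 10, 200, 80 → max 200
VI regrets: 0, 140, 230, 220 → max 230
Smallest max regret = 140 → II.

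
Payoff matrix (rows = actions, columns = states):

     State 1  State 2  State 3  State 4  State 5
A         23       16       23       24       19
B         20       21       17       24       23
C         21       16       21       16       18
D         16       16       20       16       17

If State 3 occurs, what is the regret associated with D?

Best payoff under State 3 is 23.
Regret = 23 − 20 = 3.

3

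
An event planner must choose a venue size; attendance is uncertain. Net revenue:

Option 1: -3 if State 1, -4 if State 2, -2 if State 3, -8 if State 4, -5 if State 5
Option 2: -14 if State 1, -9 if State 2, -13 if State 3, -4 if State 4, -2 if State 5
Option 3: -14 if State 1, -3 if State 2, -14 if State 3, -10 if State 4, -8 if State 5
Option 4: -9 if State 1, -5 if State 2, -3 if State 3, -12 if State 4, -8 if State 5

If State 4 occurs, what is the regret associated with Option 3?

Best payoff under State 4 is -4.
Regret = -4 − (-10) = 6.

6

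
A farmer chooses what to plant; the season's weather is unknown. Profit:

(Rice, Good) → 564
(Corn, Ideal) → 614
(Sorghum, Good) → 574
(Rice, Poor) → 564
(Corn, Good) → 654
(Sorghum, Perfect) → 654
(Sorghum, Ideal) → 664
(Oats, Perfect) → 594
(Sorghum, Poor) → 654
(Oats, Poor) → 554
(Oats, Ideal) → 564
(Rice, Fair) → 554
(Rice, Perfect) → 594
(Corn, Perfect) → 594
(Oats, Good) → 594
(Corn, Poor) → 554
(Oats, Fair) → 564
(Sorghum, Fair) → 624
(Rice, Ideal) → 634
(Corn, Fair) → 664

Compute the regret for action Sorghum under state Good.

Best payoff under Good is 654.
Regret = 654 − 574 = 80.

80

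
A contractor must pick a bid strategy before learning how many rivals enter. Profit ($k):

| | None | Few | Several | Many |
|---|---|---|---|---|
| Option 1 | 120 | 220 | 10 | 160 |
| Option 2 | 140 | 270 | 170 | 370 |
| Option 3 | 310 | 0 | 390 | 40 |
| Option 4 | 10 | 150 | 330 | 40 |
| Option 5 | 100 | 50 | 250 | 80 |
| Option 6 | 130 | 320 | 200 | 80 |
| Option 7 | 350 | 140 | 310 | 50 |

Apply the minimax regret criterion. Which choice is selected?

Option 2

Column bests: None=350, Few=320, Several=390, Many=370.
Option 1 regrets: 230, 100, 380, 210 → max 380
Option 2 regrets: 210, 50, 220, 0 → max 220
Option 3 regrets: 40, 320, 0, 330 → max 330
Option 4 regrets: 340, 170, 60, 330 → max 340
Option 5 regrets: 250, 270, 140, 290 → max 290
Option 6 regrets: 220, 0, 190, 290 → max 290
Option 7 regrets: 0, 180, 80, 320 → max 320
Smallest max regret = 220 → Option 2.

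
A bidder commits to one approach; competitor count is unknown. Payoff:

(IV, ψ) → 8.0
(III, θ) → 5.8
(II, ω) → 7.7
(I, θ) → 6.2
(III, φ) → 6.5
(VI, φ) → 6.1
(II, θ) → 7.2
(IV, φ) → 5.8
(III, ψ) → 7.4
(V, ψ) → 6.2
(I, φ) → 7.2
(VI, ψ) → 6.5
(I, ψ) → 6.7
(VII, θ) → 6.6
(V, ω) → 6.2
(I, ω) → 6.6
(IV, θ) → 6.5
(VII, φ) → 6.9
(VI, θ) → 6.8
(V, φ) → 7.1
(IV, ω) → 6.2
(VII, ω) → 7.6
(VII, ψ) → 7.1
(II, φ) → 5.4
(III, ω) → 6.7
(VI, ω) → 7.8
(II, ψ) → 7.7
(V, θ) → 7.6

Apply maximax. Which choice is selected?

IV

Row maxima: I=7.2, II=7.7, III=7.4, IV=8.0, V=7.6, VI=7.8, VII=7.6
Best best-case = 8.0 → IV.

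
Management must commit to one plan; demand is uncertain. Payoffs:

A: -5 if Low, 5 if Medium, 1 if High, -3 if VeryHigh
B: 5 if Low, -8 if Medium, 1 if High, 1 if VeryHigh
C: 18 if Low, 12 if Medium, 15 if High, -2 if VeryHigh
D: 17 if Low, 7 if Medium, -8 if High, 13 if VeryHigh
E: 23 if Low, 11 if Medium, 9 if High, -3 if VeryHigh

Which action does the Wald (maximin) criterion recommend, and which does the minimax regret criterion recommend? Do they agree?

maximin → C; minimax regret → C (agree)

Row minima: A=-5, B=-8, C=-2, D=-8, E=-3
Best worst-case = -2 → C.
Column bests: Low=23, Medium=12, High=15, VeryHigh=13.
A regrets: 28, 7, 14, 16 → max 28
B regrets: 18, 20, 14, 12 → max 20
C regrets: 5, 0, 0, 15 → max 15
D regrets: 6, 5, 23, 0 → max 23
E regrets: 0, 1, 6, 16 → max 16
Smallest max regret = 15 → C.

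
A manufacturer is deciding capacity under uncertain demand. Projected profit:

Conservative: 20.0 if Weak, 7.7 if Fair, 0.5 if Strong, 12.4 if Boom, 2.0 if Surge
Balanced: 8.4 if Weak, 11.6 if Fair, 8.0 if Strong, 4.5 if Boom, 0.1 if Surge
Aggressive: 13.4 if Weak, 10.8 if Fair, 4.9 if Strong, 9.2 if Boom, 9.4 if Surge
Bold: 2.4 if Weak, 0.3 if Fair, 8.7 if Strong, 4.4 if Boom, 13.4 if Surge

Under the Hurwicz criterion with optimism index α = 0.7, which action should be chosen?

Conservative: 0.7·20.0 + 0.3·0.5 = 14.15
Balanced: 0.7·11.6 + 0.3·0.1 = 8.15
Aggressive: 0.7·13.4 + 0.3·4.9 = 10.85
Bold: 0.7·13.4 + 0.3·0.3 = 9.47
Highest Hurwicz score = 14.15 → Conservative.

Conservative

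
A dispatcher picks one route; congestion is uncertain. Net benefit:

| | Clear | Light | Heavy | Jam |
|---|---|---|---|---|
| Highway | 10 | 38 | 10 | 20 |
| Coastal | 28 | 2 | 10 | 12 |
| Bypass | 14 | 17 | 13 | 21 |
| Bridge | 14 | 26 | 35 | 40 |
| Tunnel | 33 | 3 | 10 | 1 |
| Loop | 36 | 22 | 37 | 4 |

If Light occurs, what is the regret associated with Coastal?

36

Best payoff under Light is 38.
Regret = 38 − 2 = 36.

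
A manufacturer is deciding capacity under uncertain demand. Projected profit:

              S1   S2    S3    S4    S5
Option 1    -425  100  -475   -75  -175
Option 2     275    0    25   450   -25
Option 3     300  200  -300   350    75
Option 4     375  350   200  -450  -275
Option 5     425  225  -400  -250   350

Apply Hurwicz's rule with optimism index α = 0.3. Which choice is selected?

Option 1: 0.3·100 + 0.7·(-475) = -302.5
Option 2: 0.3·450 + 0.7·(-25) = 117.5
Option 3: 0.3·350 + 0.7·(-300) = -105
Option 4: 0.3·375 + 0.7·(-450) = -202.5
Option 5: 0.3·425 + 0.7·(-400) = -152.5
Highest Hurwicz score = 117.5 → Option 2.

Option 2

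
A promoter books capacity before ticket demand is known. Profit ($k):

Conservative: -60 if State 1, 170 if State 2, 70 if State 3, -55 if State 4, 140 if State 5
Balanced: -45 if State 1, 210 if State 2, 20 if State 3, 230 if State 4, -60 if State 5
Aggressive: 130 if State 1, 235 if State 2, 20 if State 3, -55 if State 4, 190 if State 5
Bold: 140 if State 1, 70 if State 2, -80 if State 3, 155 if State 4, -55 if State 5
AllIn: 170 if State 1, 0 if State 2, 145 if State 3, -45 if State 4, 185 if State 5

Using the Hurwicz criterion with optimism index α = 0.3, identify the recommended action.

Aggressive

Conservative: 0.3·170 + 0.7·(-60) = 9
Balanced: 0.3·230 + 0.7·(-60) = 27
Aggressive: 0.3·235 + 0.7·(-55) = 32
Bold: 0.3·155 + 0.7·(-80) = -9.5
AllIn: 0.3·185 + 0.7·(-45) = 24
Highest Hurwicz score = 32 → Aggressive.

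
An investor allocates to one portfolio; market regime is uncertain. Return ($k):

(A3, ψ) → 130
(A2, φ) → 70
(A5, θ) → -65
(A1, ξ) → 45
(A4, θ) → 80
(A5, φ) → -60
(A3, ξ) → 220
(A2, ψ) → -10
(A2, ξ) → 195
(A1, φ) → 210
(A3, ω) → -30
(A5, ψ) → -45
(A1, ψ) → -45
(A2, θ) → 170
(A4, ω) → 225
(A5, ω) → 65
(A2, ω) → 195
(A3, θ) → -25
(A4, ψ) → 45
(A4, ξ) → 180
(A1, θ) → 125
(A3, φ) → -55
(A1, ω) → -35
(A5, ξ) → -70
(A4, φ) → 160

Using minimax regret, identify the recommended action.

A4

Column bests: θ=170, φ=210, ψ=130, ω=225, ξ=220.
A1 regrets: 45, 0, 175, 260, 175 → max 260
A2 regrets: 0, 140, 140, 30, 25 → max 140
A3 regrets: 195, 265, 0, 255, 0 → max 265
A4 regrets: 90, 50, 85, 0, 40 → max 90
A5 regrets: 235, 270, 175, 160, 290 → max 290
Smallest max regret = 90 → A4.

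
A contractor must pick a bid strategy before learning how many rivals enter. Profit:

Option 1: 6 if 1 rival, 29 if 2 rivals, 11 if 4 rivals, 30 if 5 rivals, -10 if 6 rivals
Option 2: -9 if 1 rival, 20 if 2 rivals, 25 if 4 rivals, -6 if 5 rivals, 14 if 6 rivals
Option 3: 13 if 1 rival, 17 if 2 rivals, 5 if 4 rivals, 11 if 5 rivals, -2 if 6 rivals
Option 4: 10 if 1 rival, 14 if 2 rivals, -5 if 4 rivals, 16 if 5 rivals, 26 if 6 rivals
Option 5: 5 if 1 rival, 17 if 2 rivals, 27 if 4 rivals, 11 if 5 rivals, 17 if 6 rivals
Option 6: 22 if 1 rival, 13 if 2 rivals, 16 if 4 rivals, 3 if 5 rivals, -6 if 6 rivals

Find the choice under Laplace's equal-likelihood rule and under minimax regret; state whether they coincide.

laplace → Option 5; minimax regret → Option 5 (agree)

Row averages: Option 1=13.2, Option 2=8.8, Option 3=8.8, Option 4=12.2, Option 5=15.4, Option 6=9.6
Highest average = 15.4 → Option 5.
Column bests: 1 rival=22, 2 rivals=29, 4 rivals=27, 5 rivals=30, 6 rivals=26.
Option 1 regrets: 16, 0, 16, 0, 36 → max 36
Option 2 regrets: 31, 9, 2, 36, 12 → max 36
Option 3 regrets: 9, 12, 22, 19, 28 → max 28
Option 4 regrets: 12, 15, 32, 14, 0 → max 32
Option 5 regrets: 17, 12, 0, 19, 9 → max 19
Option 6 regrets: 0, 16, 11, 27, 32 → max 32
Smallest max regret = 19 → Option 5.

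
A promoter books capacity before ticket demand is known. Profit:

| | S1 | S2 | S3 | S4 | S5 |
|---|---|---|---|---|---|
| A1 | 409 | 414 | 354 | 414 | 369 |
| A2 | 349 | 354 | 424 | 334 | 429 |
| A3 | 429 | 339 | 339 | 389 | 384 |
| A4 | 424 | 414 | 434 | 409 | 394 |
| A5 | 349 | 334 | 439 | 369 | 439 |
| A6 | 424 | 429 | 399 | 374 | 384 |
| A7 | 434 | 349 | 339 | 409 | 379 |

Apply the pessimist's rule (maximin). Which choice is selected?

Row minima: A1=354, A2=334, A3=339, A4=394, A5=334, A6=374, A7=339
Best worst-case = 394 → A4.

A4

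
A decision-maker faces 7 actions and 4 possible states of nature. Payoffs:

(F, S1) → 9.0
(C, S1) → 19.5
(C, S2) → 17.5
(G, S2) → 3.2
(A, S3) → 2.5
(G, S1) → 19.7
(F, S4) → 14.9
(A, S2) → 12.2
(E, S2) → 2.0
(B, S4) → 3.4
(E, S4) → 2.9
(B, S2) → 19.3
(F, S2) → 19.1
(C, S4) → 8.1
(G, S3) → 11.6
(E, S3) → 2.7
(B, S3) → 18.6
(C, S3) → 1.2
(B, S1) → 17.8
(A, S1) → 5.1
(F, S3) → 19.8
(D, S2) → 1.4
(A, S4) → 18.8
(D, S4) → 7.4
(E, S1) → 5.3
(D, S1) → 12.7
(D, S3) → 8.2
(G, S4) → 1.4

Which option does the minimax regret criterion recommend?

Column bests: S1=19.7, S2=19.3, S3=19.8, S4=18.8.
A regrets: 14.6, 7.1, 17.3, 0.0 → max 17.3
B regrets: 1.9, 0.0, 1.2, 15.4 → max 15.4
C regrets: 0.2, 1.8, 18.6, 10.7 → max 18.6
D regrets: 7.0, 17.9, 11.6, 11.4 → max 17.9
E regrets: 14.4, 17.3, 17.1, 15.9 → max 17.3
F regrets: 10.7, 0.2, 0.0, 3.9 → max 10.7
G regrets: 0.0, 16.1, 8.2, 17.4 → max 17.4
Smallest max regret = 10.7 → F.

F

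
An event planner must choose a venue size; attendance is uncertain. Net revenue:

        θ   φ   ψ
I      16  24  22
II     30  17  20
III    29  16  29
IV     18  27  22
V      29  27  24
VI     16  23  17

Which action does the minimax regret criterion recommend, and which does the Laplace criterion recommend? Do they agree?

Column bests: θ=30, φ=27, ψ=29.
I regrets: 14, 3, 7 → max 14
II regrets: 0, 10, 9 → max 10
III regrets: 1, 11, 0 → max 11
IV regrets: 12, 0, 7 → max 12
V regrets: 1, 0, 5 → max 5
VI regrets: 14, 4, 12 → max 14
Smallest max regret = 5 → V.
Row averages: I=62/3, II=67/3, III=74/3, IV=67/3, V=80/3, VI=56/3
Highest average = 80/3 → V.

minimax regret → V; laplace → V (agree)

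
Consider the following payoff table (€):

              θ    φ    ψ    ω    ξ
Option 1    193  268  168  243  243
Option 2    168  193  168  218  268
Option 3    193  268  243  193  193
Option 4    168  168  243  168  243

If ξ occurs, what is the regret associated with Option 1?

Best payoff under ξ is 268.
Regret = 268 − 243 = 25.

25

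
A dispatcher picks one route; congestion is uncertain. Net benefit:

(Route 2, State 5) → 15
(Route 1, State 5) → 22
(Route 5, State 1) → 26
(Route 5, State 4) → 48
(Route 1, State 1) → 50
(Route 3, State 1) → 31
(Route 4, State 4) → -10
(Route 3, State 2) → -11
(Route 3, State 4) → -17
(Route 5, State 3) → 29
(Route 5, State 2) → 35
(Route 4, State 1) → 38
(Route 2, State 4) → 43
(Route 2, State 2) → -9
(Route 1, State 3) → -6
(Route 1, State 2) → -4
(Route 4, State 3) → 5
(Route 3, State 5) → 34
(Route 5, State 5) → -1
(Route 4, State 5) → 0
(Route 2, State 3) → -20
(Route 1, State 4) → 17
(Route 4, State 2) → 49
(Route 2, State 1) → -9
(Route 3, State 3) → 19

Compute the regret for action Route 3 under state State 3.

10

Best payoff under State 3 is 29.
Regret = 29 − 19 = 10.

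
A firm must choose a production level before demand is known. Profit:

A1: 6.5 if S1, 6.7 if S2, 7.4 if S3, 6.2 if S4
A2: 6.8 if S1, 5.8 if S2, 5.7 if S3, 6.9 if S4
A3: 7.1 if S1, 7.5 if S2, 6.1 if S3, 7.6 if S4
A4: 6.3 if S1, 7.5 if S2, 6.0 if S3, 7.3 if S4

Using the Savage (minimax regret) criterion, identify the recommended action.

Column bests: S1=7.1, S2=7.5, S3=7.4, S4=7.6.
A1 regrets: 0.6, 0.8, 0.0, 1.4 → max 1.4
A2 regrets: 0.3, 1.7, 1.7, 0.7 → max 1.7
A3 regrets: 0.0, 0.0, 1.3, 0.0 → max 1.3
A4 regrets: 0.8, 0.0, 1.4, 0.3 → max 1.4
Smallest max regret = 1.3 → A3.

A3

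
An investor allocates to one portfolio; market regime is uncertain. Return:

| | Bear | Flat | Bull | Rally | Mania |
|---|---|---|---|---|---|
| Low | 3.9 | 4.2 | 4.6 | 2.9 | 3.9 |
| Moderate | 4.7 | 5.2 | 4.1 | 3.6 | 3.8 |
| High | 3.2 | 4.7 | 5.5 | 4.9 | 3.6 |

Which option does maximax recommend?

Row maxima: Low=4.6, Moderate=5.2, High=5.5
Best best-case = 5.5 → High.

High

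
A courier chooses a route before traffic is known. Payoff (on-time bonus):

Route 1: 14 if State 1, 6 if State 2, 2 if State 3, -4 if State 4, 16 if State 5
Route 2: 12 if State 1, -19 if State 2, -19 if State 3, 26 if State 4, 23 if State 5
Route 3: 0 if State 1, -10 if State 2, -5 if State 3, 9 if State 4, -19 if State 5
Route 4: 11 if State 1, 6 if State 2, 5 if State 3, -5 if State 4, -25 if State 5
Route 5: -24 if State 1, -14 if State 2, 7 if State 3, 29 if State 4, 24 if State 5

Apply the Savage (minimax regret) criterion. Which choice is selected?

Column bests: State 1=14, State 2=6, State 3=7, State 4=29, State 5=24.
Route 1 regrets: 0, 0, 5, 33, 8 → max 33
Route 2 regrets: 2, 25, 26, 3, 1 → max 26
Route 3 regrets: 14, 16, 12, 20, 43 → max 43
Route 4 regrets: 3, 0, 2, 34, 49 → max 49
Route 5 regrets: 38, 20, 0, 0, 0 → max 38
Smallest max regret = 26 → Route 2.

Route 2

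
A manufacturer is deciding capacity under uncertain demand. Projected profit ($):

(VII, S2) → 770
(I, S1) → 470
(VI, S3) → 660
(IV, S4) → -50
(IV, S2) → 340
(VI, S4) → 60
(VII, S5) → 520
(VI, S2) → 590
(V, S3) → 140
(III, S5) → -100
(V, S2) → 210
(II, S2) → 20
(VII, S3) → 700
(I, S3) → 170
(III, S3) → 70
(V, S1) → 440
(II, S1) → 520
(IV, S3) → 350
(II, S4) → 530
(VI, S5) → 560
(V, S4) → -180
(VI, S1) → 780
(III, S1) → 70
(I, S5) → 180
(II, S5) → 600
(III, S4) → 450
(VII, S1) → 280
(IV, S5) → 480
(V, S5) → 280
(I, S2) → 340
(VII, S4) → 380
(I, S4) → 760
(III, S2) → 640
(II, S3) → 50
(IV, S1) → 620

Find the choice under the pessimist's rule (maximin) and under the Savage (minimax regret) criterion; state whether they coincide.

Row minima: I=170, II=20, III=-100, IV=-50, V=-180, VI=60, VII=280
Best worst-case = 280 → VII.
Column bests: S1=780, S2=770, S3=700, S4=760, S5=600.
I regrets: 310, 430, 530, 0, 420 → max 530
II regrets: 260, 750, 650, 230, 0 → max 750
III regrets: 710, 130, 630, 310, 700 → max 710
IV regrets: 160, 430, 350, 810, 120 → max 810
V regrets: 340, 560, 560, 940, 320 → max 940
VI regrets: 0, 180, 40, 700, 40 → max 700
VII regrets: 500, 0, 0, 380, 80 → max 500
Smallest max regret = 500 → VII.

maximin → VII; minimax regret → VII (agree)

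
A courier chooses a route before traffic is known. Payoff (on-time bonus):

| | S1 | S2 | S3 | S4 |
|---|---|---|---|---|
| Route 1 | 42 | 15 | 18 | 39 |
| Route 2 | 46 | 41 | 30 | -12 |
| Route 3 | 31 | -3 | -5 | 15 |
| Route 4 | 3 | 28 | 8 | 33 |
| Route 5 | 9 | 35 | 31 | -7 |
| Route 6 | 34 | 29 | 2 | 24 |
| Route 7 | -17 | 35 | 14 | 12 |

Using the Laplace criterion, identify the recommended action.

Route 1

Row averages: Route 1=28.5, Route 2=26.25, Route 3=9.5, Route 4=18, Route 5=17, Route 6=22.25, Route 7=11
Highest average = 28.5 → Route 1.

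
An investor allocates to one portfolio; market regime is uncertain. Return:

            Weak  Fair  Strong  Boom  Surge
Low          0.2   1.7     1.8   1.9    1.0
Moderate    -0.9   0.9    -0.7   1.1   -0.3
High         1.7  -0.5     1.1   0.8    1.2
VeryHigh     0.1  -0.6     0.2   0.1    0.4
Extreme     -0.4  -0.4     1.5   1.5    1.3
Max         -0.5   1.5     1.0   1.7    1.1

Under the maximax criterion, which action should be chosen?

Row maxima: Low=1.9, Moderate=1.1, High=1.7, VeryHigh=0.4, Extreme=1.5, Max=1.7
Best best-case = 1.9 → Low.

Low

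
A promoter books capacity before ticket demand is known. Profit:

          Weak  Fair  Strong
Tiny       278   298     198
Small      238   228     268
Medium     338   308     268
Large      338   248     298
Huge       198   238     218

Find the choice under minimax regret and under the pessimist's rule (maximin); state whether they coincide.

minimax regret → Medium; maximin → Medium (agree)

Column bests: Weak=338, Fair=308, Strong=298.
Tiny regrets: 60, 10, 100 → max 100
Small regrets: 100, 80, 30 → max 100
Medium regrets: 0, 0, 30 → max 30
Large regrets: 0, 60, 0 → max 60
Huge regrets: 140, 70, 80 → max 140
Smallest max regret = 30 → Medium.
Row minima: Tiny=198, Small=228, Medium=268, Large=248, Huge=198
Best worst-case = 268 → Medium.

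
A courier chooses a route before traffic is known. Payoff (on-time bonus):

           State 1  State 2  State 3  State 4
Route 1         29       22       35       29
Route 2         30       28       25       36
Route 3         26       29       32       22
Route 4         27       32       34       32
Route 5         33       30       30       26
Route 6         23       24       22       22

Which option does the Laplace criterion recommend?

Row averages: Route 1=28.75, Route 2=29.75, Route 3=27.25, Route 4=31.25, Route 5=29.75, Route 6=22.75
Highest average = 31.25 → Route 4.

Route 4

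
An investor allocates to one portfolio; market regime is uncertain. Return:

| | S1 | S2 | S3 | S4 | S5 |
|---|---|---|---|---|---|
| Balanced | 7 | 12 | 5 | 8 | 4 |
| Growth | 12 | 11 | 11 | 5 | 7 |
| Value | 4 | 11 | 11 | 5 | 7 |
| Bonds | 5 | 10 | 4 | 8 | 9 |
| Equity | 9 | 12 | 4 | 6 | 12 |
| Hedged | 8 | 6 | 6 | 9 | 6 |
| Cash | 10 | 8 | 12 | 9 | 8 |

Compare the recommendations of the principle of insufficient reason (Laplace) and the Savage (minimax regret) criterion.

laplace → Cash; minimax regret → Cash (agree)

Row averages: Balanced=7.2, Growth=9.2, Value=7.6, Bonds=7.2, Equity=8.6, Hedged=7, Cash=9.4
Highest average = 9.4 → Cash.
Column bests: S1=12, S2=12, S3=12, S4=9, S5=12.
Balanced regrets: 5, 0, 7, 1, 8 → max 8
Growth regrets: 0, 1, 1, 4, 5 → max 5
Value regrets: 8, 1, 1, 4, 5 → max 8
Bonds regrets: 7, 2, 8, 1, 3 → max 8
Equity regrets: 3, 0, 8, 3, 0 → max 8
Hedged regrets: 4, 6, 6, 0, 6 → max 6
Cash regrets: 2, 4, 0, 0, 4 → max 4
Smallest max regret = 4 → Cash.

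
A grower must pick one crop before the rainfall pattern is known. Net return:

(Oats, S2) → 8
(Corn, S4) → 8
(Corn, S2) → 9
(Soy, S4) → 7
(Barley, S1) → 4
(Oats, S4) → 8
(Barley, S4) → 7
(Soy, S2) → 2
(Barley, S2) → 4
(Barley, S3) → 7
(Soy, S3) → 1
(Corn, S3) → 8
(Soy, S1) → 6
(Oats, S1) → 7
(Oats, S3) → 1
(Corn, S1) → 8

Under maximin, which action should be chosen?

Row minima: Oats=1, Barley=4, Corn=8, Soy=1
Best worst-case = 8 → Corn.

Corn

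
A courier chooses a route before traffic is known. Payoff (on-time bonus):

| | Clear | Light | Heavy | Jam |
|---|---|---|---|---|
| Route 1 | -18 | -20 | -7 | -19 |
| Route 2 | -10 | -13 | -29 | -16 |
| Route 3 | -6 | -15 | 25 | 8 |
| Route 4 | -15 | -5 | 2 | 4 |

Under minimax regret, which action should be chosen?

Route 3

Column bests: Clear=-6, Light=-5, Heavy=25, Jam=8.
Route 1 regrets: 12, 15, 32, 27 → max 32
Route 2 regrets: 4, 8, 54, 24 → max 54
Route 3 regrets: 0, 10, 0, 0 → max 10
Route 4 regrets: 9, 0, 23, 4 → max 23
Smallest max regret = 10 → Route 3.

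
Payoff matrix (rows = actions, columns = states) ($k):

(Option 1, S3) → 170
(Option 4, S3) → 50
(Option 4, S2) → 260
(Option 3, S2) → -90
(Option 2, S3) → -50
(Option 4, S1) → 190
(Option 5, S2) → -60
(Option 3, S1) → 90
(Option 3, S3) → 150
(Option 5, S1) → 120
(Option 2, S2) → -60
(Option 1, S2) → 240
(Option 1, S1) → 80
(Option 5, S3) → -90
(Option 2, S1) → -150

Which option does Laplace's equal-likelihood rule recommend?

Row averages: Option 1=490/3, Option 2=-260/3, Option 3=50, Option 4=500/3, Option 5=-10
Highest average = 500/3 → Option 4.

Option 4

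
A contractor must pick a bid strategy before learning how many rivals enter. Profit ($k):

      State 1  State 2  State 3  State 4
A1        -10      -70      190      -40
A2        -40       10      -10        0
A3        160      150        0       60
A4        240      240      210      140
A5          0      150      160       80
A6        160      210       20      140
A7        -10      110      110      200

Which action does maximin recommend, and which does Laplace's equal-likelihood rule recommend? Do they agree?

maximin → A4; laplace → A4 (agree)

Row minima: A1=-70, A2=-40, A3=0, A4=140, A5=0, A6=20, A7=-10
Best worst-case = 140 → A4.
Row averages: A1=17.5, A2=-10, A3=92.5, A4=207.5, A5=97.5, A6=132.5, A7=102.5
Highest average = 207.5 → A4.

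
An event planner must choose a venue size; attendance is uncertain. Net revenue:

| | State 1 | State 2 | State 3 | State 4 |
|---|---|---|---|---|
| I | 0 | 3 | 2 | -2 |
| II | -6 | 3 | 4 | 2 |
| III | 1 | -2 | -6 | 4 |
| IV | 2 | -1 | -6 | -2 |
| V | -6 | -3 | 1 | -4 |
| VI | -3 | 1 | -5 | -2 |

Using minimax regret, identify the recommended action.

I

Column bests: State 1=2, State 2=3, State 3=4, State 4=4.
I regrets: 2, 0, 2, 6 → max 6
II regrets: 8, 0, 0, 2 → max 8
III regrets: 1, 5, 10, 0 → max 10
IV regrets: 0, 4, 10, 6 → max 10
V regrets: 8, 6, 3, 8 → max 8
VI regrets: 5, 2, 9, 6 → max 9
Smallest max regret = 6 → I.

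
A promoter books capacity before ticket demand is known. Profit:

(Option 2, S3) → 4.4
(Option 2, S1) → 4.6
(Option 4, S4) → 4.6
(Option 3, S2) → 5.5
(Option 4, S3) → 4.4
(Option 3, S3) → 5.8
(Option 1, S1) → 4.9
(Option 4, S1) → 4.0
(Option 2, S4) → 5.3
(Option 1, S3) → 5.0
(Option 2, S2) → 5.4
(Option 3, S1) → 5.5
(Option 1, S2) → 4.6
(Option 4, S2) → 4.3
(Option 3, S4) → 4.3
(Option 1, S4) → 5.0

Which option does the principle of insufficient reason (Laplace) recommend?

Row averages: Option 1=4.875, Option 2=4.925, Option 3=5.275, Option 4=4.325
Highest average = 5.275 → Option 3.

Option 3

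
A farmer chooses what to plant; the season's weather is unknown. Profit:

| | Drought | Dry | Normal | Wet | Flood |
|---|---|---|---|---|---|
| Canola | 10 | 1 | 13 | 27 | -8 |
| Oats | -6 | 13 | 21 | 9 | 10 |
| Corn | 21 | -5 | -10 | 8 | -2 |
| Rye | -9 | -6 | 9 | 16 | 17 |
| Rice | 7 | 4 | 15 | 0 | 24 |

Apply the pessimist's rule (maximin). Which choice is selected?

Rice

Row minima: Canola=-8, Oats=-6, Corn=-10, Rye=-9, Rice=0
Best worst-case = 0 → Rice.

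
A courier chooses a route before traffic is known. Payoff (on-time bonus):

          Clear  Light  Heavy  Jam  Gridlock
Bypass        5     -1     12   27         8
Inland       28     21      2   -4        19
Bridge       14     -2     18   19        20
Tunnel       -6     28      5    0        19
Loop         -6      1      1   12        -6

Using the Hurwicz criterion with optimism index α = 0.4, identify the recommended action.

Bypass: 0.4·27 + 0.6·(-1) = 10.2
Inland: 0.4·28 + 0.6·(-4) = 8.8
Bridge: 0.4·20 + 0.6·(-2) = 6.8
Tunnel: 0.4·28 + 0.6·(-6) = 7.6
Loop: 0.4·12 + 0.6·(-6) = 1.2
Highest Hurwicz score = 10.2 → Bypass.

Bypass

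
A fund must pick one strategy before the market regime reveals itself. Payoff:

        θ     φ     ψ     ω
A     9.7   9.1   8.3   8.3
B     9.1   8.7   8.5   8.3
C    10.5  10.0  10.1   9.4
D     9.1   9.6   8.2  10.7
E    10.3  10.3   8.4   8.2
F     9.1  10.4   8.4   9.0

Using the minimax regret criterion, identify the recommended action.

C

Column bests: θ=10.5, φ=10.4, ψ=10.1, ω=10.7.
A regrets: 0.8, 1.3, 1.8, 2.4 → max 2.4
B regrets: 1.4, 1.7, 1.6, 2.4 → max 2.4
C regrets: 0.0, 0.4, 0.0, 1.3 → max 1.3
D regrets: 1.4, 0.8, 1.9, 0.0 → max 1.9
E regrets: 0.2, 0.1, 1.7, 2.5 → max 2.5
F regrets: 1.4, 0.0, 1.7, 1.7 → max 1.7
Smallest max regret = 1.3 → C.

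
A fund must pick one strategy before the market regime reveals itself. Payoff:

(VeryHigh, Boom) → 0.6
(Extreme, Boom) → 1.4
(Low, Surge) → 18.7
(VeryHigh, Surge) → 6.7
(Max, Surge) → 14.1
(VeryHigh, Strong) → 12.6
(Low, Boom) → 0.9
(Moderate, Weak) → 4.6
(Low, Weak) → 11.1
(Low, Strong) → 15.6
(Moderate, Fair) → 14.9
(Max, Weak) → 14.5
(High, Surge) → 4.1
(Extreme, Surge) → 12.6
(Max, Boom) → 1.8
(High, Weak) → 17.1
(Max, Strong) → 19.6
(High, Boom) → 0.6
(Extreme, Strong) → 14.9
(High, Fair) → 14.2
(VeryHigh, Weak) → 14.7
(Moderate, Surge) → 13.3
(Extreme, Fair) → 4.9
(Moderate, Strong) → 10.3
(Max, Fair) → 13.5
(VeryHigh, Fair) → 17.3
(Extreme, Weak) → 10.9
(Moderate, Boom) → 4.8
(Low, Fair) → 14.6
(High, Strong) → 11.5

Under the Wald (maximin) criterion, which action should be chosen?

Moderate

Row minima: Low=0.9, Moderate=4.6, High=0.6, VeryHigh=0.6, Extreme=1.4, Max=1.8
Best worst-case = 4.6 → Moderate.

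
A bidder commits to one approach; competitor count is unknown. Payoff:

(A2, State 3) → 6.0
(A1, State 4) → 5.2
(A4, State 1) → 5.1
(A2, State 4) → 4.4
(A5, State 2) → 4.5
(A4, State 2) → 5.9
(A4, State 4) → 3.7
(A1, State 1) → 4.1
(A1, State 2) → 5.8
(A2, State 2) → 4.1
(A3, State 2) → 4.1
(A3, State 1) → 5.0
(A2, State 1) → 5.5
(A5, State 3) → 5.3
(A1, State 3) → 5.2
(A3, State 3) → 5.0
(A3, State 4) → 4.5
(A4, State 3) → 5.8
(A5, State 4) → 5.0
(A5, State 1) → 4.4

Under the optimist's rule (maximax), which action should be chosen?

Row maxima: A1=5.8, A2=6.0, A3=5.0, A4=5.9, A5=5.3
Best best-case = 6.0 → A2.

A2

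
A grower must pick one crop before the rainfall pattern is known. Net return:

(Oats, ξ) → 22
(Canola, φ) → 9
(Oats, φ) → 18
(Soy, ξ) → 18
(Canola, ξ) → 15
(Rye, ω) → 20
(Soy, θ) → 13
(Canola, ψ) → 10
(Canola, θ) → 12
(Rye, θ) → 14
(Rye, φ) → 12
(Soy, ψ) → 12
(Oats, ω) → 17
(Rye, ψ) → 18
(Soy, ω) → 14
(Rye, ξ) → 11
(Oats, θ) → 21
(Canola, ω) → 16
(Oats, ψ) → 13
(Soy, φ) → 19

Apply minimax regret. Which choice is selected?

Oats

Column bests: θ=21, φ=19, ψ=18, ω=20, ξ=22.
Rye regrets: 7, 7, 0, 0, 11 → max 11
Oats regrets: 0, 1, 5, 3, 0 → max 5
Soy regrets: 8, 0, 6, 6, 4 → max 8
Canola regrets: 9, 10, 8, 4, 7 → max 10
Smallest max regret = 5 → Oats.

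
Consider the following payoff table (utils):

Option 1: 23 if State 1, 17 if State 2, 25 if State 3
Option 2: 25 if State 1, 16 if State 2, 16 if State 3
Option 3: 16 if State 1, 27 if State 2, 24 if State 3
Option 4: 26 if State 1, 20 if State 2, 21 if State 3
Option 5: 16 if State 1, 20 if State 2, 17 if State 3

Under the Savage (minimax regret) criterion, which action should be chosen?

Column bests: State 1=26, State 2=27, State 3=25.
Option 1 regrets: 3, 10, 0 → max 10
Option 2 regrets: 1, 11, 9 → max 11
Option 3 regrets: 10, 0, 1 → max 10
Option 4 regrets: 0, 7, 4 → max 7
Option 5 regrets: 10, 7, 8 → max 10
Smallest max regret = 7 → Option 4.

Option 4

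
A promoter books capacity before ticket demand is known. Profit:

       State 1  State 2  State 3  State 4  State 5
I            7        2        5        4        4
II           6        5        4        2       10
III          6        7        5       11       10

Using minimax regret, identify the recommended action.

III

Column bests: State 1=7, State 2=7, State 3=5, State 4=11, State 5=10.
I regrets: 0, 5, 0, 7, 6 → max 7
II regrets: 1, 2, 1, 9, 0 → max 9
III regrets: 1, 0, 0, 0, 0 → max 1
Smallest max regret = 1 → III.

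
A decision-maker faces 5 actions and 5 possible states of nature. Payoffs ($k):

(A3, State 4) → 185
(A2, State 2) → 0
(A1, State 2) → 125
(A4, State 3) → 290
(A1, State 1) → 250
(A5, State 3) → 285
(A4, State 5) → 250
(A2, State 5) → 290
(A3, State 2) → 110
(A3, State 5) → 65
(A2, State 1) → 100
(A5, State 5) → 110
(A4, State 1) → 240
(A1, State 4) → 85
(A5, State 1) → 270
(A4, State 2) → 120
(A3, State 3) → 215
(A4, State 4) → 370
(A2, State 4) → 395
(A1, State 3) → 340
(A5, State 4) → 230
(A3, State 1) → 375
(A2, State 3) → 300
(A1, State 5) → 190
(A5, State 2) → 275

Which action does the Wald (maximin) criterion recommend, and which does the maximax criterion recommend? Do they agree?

maximin → A4; maximax → A2 (disagree)

Row minima: A1=85, A2=0, A3=65, A4=120, A5=110
Best worst-case = 120 → A4.
Row maxima: A1=340, A2=395, A3=375, A4=370, A5=285
Best best-case = 395 → A2.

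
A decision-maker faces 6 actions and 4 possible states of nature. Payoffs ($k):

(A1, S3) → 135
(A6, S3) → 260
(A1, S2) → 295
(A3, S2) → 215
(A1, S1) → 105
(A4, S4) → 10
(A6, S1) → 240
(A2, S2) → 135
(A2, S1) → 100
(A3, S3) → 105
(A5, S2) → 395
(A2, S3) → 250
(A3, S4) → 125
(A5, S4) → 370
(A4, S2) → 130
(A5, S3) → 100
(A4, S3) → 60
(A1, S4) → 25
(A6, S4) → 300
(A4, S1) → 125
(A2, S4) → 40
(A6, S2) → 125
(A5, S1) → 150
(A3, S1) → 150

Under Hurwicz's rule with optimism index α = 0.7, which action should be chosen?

A5

A1: 0.7·295 + 0.3·25 = 214
A2: 0.7·250 + 0.3·40 = 187
A3: 0.7·215 + 0.3·105 = 182
A4: 0.7·130 + 0.3·10 = 94
A5: 0.7·395 + 0.3·100 = 306.5
A6: 0.7·300 + 0.3·125 = 247.5
Highest Hurwicz score = 306.5 → A5.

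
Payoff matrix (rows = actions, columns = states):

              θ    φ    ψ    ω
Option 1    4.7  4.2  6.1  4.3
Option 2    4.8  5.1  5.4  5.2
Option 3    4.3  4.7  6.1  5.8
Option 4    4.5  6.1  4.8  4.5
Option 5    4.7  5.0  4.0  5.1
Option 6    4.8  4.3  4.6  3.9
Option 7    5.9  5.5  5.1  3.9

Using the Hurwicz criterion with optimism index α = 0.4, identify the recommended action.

Option 1: 0.4·6.1 + 0.6·4.2 = 4.96
Option 2: 0.4·5.4 + 0.6·4.8 = 5.04
Option 3: 0.4·6.1 + 0.6·4.3 = 5.02
Option 4: 0.4·6.1 + 0.6·4.5 = 5.14
Option 5: 0.4·5.1 + 0.6·4.0 = 4.44
Option 6: 0.4·4.8 + 0.6·3.9 = 4.26
Option 7: 0.4·5.9 + 0.6·3.9 = 4.7
Highest Hurwicz score = 5.14 → Option 4.

Option 4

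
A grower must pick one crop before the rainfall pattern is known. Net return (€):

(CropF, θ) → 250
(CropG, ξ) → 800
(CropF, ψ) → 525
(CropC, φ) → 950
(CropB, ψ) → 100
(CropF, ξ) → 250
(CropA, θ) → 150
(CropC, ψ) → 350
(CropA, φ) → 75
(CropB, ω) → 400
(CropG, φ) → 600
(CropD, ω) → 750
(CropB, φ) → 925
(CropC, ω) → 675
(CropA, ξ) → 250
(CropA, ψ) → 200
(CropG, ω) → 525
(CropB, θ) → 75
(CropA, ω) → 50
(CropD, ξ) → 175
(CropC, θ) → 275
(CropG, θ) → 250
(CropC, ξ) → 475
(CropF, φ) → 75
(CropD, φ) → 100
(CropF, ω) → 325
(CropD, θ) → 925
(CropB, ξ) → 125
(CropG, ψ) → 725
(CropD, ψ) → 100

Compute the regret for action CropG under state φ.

350

Best payoff under φ is 950.
Regret = 950 − 600 = 350.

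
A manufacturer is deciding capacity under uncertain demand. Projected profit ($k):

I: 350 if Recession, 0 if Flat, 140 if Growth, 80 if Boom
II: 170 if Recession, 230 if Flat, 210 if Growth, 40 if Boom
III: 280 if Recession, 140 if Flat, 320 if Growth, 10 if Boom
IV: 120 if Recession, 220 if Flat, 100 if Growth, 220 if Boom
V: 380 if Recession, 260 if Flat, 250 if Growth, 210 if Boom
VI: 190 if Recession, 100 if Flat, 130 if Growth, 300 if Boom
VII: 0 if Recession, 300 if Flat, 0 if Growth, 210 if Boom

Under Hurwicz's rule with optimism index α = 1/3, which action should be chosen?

I: 1/3·350 + 2/3·0 = 350/3
II: 1/3·230 + 2/3·40 = 310/3
III: 1/3·320 + 2/3·10 = 340/3
IV: 1/3·220 + 2/3·100 = 140
V: 1/3·380 + 2/3·210 = 800/3
VI: 1/3·300 + 2/3·100 = 500/3
VII: 1/3·300 + 2/3·0 = 100
Highest Hurwicz score = 800/3 → V.

V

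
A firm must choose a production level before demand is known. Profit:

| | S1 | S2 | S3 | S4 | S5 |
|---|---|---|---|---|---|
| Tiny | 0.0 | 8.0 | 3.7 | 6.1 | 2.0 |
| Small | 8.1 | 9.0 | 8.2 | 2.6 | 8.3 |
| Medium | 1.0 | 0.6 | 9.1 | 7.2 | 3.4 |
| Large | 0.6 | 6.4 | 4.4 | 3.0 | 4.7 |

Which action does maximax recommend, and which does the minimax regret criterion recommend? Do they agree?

maximax → Medium; minimax regret → Small (disagree)

Row maxima: Tiny=8.0, Small=9.0, Medium=9.1, Large=6.4
Best best-case = 9.1 → Medium.
Column bests: S1=8.1, S2=9.0, S3=9.1, S4=7.2, S5=8.3.
Tiny regrets: 8.1, 1.0, 5.4, 1.1, 6.3 → max 8.1
Small regrets: 0.0, 0.0, 0.9, 4.6, 0.0 → max 4.6
Medium regrets: 7.1, 8.4, 0.0, 0.0, 4.9 → max 8.4
Large regrets: 7.5, 2.6, 4.7, 4.2, 3.6 → max 7.5
Smallest max regret = 4.6 → Small.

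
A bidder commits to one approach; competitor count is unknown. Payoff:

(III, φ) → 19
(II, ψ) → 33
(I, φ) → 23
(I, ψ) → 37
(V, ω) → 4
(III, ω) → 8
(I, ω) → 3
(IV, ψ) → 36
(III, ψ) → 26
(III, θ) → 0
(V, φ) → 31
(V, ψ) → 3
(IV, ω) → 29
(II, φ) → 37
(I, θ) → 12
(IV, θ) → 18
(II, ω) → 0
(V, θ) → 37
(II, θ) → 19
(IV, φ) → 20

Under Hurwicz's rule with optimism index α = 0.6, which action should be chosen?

I: 0.6·37 + 0.4·3 = 23.4
II: 0.6·37 + 0.4·0 = 22.2
III: 0.6·26 + 0.4·0 = 15.6
IV: 0.6·36 + 0.4·18 = 28.8
V: 0.6·37 + 0.4·3 = 23.4
Highest Hurwicz score = 28.8 → IV.

IV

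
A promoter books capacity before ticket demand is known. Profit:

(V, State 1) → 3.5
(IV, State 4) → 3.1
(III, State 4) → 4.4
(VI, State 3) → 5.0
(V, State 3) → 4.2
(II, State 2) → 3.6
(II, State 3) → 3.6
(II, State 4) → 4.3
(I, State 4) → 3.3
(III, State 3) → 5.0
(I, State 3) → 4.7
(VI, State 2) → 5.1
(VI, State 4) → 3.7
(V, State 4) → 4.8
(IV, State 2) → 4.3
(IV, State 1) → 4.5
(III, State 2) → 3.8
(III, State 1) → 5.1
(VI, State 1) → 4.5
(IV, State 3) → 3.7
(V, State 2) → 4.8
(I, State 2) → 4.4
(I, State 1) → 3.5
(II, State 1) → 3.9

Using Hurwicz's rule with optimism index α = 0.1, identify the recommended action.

III

I: 0.1·4.7 + 0.9·3.3 = 3.44
II: 0.1·4.3 + 0.9·3.6 = 3.67
III: 0.1·5.1 + 0.9·3.8 = 3.93
IV: 0.1·4.5 + 0.9·3.1 = 3.24
V: 0.1·4.8 + 0.9·3.5 = 3.63
VI: 0.1·5.1 + 0.9·3.7 = 3.84
Highest Hurwicz score = 3.93 → III.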